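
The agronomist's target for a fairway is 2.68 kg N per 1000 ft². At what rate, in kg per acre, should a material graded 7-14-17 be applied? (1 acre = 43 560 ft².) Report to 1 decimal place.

1667.7 kg of product per acre

Product per 1000 ft² = 2.68 / 7% = 38.2857 kg.
Convert to per acre: 38.2857 × 43.56 = 1667.73 kg.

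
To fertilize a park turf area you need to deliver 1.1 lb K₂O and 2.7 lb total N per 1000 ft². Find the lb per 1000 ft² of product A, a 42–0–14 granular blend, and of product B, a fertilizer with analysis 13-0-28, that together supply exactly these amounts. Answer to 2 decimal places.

6.17 lb product A, 0.85 lb product B

Let a = lb of product A, b = lb of product B (per 1000 ft²).
K₂O: 0.14·a + 0.28·b = 1.1
N: 0.42·a + 0.13·b = 2.7
Solving simultaneously: a = 6.167, b = 0.84507.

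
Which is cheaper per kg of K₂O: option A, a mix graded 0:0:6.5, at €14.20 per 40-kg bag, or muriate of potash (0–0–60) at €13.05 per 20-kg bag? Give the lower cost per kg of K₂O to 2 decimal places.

€1.09 per kg K₂O (muriate of potash)

option A: K₂O per bag = 40 × 6.5% = 2.6 kg; cost = 14.20 / 2.6 = €5.4615/kg K₂O.
muriate of potash: K₂O per bag = 20 × 60% = 12 kg; cost = 13.05 / 12 = €1.0875/kg K₂O.
muriate of potash is cheaper.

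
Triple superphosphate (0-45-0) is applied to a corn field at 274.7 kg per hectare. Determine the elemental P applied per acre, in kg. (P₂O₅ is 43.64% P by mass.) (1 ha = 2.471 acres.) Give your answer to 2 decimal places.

P₂O₅ per hectare = 274.7 × 45% = 123.615 kg.
Elemental P = 123.615 × 0.4364 = 53.9456 kg per hectare.
Convert to per acre: 53.9456 × 0.404694 = 21.8315 kg.

21.83 kg P per acre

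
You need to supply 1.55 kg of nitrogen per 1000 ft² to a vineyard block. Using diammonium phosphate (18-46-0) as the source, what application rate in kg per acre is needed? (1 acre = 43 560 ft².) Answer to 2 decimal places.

375.10 kg of product per acre

Product per 1000 ft² = 1.55 / 18% = 8.61111 kg.
Convert to per acre: 8.61111 × 43.56 = 375.1 kg.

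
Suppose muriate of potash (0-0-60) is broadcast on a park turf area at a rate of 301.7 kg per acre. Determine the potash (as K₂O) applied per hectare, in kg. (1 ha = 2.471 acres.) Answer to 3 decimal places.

K₂O per acre = 301.7 × 60% = 181.02 kg.
Convert to per hectare: 181.02 × 2.471 = 447.3004 kg.

447.300 kg K₂O per hectare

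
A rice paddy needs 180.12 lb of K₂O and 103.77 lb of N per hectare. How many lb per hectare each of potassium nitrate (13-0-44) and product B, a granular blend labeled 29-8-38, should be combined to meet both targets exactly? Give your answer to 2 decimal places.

Per-hectare balance (a = potassium nitrate, b = product B):
K₂O: 0.44·a + 0.38·b = 180.12
N: 0.13·a + 0.29·b = 103.77
Eliminate b: (row1) − 0.38/0.29·(row2) → 0.269655·a = 44.1455, so a = 163.711.
Then b = (103.77 − 0.13·163.711) / 0.29 = 284.4399.

163.71 lb potassium nitrate, 284.44 lb product B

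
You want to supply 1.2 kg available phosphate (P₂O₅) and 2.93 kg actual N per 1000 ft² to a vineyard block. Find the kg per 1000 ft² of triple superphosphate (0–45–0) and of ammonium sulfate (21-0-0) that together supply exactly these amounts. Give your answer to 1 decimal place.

Per-1000 ft² balance (a = triple superphosphate, b = ammonium sulfate):
P₂O₅: 0.45·a + 0·b = 1.2
N: 0·a + 0.21·b = 2.93
Solving simultaneously: a = 2.66667, b = 13.9524.

2.7 kg triple superphosphate, 14.0 kg ammonium sulfate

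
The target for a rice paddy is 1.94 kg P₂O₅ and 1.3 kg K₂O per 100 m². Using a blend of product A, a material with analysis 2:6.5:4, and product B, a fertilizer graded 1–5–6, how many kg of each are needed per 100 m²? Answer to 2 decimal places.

27.05 kg product A, 3.63 kg product B

Per-100 m² balance (a = product A, b = product B):
P₂O₅: 0.065·a + 0.05·b = 1.94
K₂O: 0.04·a + 0.06·b = 1.3
Eliminate b: (row1) − 0.05/0.06·(row2) → 0.0316667·a = 0.856667, so a = 27.0526.
Then b = (1.3 − 0.04·27.0526) / 0.06 = 3.63158.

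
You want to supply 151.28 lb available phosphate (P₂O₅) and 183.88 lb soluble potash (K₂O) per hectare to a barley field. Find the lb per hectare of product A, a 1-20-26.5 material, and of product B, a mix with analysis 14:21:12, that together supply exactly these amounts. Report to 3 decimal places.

646.483 lb product A, 104.682 lb product B

Let a = lb of product A, b = lb of product B (per hectare).
P₂O₅: 0.2·a + 0.21·b = 151.28
K₂O: 0.265·a + 0.12·b = 183.88
Eliminate a: (row1) − 0.2/0.265·(row2) → 0.119434·b = 12.5026, so b = 104.68246.
Back-substitute: a = (151.28 − 0.21·104.68246) / 0.2 = 646.4834.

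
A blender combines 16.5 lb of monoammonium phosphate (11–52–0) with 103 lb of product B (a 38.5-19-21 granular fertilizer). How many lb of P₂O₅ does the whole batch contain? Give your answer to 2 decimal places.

28.15 lb P₂O₅

P₂O₅ mass = 52%×16.5 + 19%×103 = 28.15 lb.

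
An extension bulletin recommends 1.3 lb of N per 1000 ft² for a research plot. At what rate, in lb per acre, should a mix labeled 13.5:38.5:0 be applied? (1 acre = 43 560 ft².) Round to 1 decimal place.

419.5 lb of product per acre

Product per 1000 ft² = 1.3 / 13.5% = 9.62963 lb.
Convert to per acre: 9.62963 × 43.56 = 419.467 lb.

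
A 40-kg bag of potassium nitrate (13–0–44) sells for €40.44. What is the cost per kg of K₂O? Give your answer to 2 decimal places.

€2.30 per kg K₂O

K₂O in bag = 40 × 44% = 17.6 kg.
Cost per kg K₂O = €40.44 / 17.6 = €2.2977.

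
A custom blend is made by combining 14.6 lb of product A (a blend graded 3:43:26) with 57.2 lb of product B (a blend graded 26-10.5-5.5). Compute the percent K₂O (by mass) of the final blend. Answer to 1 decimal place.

9.7% K₂O

Total mass = 14.6 + 57.2 = 71.8 lb.
K₂O mass = 26%×14.6 + 5.5%×57.2 = 6.942 lb.
% K₂O = 6.942 / 71.8 = 9.66852%.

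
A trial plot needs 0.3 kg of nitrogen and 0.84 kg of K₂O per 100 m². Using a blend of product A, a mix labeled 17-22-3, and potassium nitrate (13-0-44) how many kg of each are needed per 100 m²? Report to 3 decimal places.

Per-100 m² balance (a = product A, b = potassium nitrate):
N: 0.17·a + 0.13·b = 0.3
K₂O: 0.03·a + 0.44·b = 0.84
Solving simultaneously: a = 0.32158, b = 1.88717.

0.322 kg product A, 1.887 kg potassium nitrate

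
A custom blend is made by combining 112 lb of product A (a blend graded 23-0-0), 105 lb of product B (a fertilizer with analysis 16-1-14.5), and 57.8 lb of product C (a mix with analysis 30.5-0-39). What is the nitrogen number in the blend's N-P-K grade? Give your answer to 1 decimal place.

21.9% N

Total mass = 112 + 105 + 57.8 = 274.8 lb.
N mass = 23%×112 + 16%×105 + 30.5%×57.8 = 60.189 lb.
% N = 60.189 / 274.8 = 21.9028%.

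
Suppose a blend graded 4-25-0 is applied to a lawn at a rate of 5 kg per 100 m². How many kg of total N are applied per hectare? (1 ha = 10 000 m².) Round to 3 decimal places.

nitrogen per 100 m² = 5 × 4% = 0.2 kg.
Convert to per hectare: 0.2 × 100 = 20 kg.

20.000 kg N per hectare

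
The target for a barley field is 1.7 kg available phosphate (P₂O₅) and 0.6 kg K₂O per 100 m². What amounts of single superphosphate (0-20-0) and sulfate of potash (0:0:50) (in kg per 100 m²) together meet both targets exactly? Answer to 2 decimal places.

With a, b = kg per 100 m² of single superphosphate and sulfate of potash:
P₂O₅: 0.2·a + 0·b = 1.7
K₂O: 0·a + 0.5·b = 0.6
Solving simultaneously: a = 8.5, b = 1.2.

8.50 kg single superphosphate, 1.20 kg sulfate of potash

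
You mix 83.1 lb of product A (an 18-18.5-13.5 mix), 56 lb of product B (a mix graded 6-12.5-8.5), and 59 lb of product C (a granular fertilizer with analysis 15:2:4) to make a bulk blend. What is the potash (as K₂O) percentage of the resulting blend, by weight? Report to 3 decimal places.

9.257% K₂O

Total mass = 83.1 + 56 + 59 = 198.1 lb.
K₂O mass = 13.5%×83.1 + 8.5%×56 + 4%×59 = 18.3385 lb.
% K₂O = 18.3385 / 198.1 = 9.25719%.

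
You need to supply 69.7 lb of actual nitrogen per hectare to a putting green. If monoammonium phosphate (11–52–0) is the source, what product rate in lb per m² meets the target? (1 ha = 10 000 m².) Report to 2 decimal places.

0.06 lb of product per sq m

Product per hectare = 69.7 / 11% = 633.636 lb.
Convert to per m²: 633.636 × 0.0001 = 0.0633636 lb.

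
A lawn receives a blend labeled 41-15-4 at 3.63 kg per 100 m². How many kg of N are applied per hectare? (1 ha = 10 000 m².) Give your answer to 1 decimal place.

nitrogen per 100 m² = 3.63 × 41% = 1.4883 kg.
Convert to per hectare: 1.4883 × 100 = 148.83 kg.

148.8 kg N per hectare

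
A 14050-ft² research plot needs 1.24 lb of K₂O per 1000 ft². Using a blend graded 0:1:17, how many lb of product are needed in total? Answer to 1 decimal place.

102.5 lb

Product per 1000 ft² = 1.24 / 17% = 7.29412 lb.
Total product = 7.29412 × 14050 / 1000 = 102.482 lb.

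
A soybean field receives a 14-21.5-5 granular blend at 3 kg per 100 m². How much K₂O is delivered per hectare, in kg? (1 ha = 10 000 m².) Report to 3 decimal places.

K₂O per 100 m² = 3 × 5% = 0.15 kg.
Convert to per hectare: 0.15 × 100 = 15 kg.

15.000 kg K₂O per hectare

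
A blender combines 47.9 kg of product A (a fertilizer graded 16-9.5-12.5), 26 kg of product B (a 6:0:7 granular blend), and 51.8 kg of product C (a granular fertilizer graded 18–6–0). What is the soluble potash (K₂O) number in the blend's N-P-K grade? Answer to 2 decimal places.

6.21% K₂O

Total mass = 47.9 + 26 + 51.8 = 125.7 kg.
K₂O mass = 12.5%×47.9 + 7%×26 + 0%×51.8 = 7.8075 kg.
% K₂O = 7.8075 / 125.7 = 6.21122%.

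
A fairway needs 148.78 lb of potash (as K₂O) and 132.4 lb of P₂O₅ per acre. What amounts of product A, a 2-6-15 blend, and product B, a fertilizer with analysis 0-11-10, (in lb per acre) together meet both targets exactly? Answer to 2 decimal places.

Per-acre balance (a = product A, b = product B):
K₂O: 0.15·a + 0.1·b = 148.78
P₂O₅: 0.06·a + 0.11·b = 132.4
Solving simultaneously: a = 297.695, b = 1041.257.

297.70 lb product A, 1041.26 lb product B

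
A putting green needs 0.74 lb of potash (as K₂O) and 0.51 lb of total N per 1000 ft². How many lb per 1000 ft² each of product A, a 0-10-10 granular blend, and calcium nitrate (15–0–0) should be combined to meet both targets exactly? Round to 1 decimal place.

7.4 lb product A, 3.4 lb calcium nitrate

Per-1000 ft² balance (a = product A, b = calcium nitrate):
K₂O: 0.1·a + 0·b = 0.74
N: 0·a + 0.15·b = 0.51
Solving simultaneously: a = 7.4, b = 3.4.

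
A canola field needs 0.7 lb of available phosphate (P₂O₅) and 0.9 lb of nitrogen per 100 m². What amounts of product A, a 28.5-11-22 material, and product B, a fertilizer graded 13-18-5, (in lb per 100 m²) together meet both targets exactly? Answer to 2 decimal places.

1.92 lb product A, 2.72 lb product B

Let a = lb of product A, b = lb of product B (per 100 m²).
P₂O₅: 0.11·a + 0.18·b = 0.7
N: 0.285·a + 0.13·b = 0.9
From row1: a = (0.7 − 0.18·b) / 0.11.
Into row2: 0.285·(0.7 − 0.18·b)/0.11 + 0.13·b = 0.9 → b = 2.71622, a = 1.91892.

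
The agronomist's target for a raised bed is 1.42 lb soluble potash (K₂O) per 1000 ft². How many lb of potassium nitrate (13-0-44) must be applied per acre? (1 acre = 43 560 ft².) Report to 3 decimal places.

Product per 1000 ft² = 1.42 / 44% = 3.22727 lb.
Convert to per acre: 3.22727 × 43.56 = 140.58 lb.

140.580 lb of product per acre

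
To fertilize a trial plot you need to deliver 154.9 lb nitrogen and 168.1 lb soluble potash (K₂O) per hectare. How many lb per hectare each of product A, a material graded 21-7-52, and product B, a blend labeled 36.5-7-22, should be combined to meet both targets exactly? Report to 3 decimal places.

189.962 lb product A, 315.091 lb product B

Per-hectare balance (a = product A, b = product B):
N: 0.21·a + 0.365·b = 154.9
K₂O: 0.52·a + 0.22·b = 168.1
Eliminate b: (row1) − 0.365/0.22·(row2) → -0.652727·a = -123.993, so a = 189.9617.
Then b = (168.1 − 0.52·189.9617) / 0.22 = 315.0905.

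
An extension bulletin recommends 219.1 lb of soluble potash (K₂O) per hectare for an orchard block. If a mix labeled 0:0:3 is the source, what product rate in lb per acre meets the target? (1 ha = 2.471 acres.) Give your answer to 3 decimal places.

2955.619 lb of product per acre

Product per hectare = 219.1 / 3% = 7303.33 lb.
Convert to per acre: 7303.33 × 0.404694 = 2955.6185 lb.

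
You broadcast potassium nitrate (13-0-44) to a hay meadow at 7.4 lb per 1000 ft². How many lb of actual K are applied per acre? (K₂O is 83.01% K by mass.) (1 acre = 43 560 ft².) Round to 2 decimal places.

K₂O per 1000 ft² = 7.4 × 44% = 3.256 lb.
Elemental K = 3.256 × 0.8301 = 2.70281 lb per 1000 ft².
Convert to per acre: 2.70281 × 43.56 = 117.734 lb.

117.73 lb K per acre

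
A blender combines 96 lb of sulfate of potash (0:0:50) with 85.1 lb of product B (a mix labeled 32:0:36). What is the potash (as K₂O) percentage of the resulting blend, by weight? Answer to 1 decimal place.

43.4% K₂O

Total mass = 96 + 85.1 = 181.1 lb.
K₂O mass = 50%×96 + 36%×85.1 = 78.636 lb.
% K₂O = 78.636 / 181.1 = 43.4213%.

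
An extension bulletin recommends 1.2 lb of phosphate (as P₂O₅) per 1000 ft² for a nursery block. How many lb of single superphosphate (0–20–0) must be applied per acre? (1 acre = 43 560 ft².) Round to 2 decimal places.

Product per 1000 ft² = 1.2 / 20% = 6 lb.
Convert to per acre: 6 × 43.56 = 261.36 lb.

261.36 lb of product per acre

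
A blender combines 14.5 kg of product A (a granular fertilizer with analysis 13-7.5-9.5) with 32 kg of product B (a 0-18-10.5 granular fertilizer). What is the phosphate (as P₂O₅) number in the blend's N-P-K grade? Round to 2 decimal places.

14.73% P₂O₅

Total mass = 14.5 + 32 = 46.5 kg.
P₂O₅ mass = 7.5%×14.5 + 18%×32 = 6.8475 kg.
% P₂O₅ = 6.8475 / 46.5 = 14.7258%.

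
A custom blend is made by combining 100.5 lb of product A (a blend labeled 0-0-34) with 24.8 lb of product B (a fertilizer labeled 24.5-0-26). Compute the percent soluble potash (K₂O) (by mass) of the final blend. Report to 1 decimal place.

32.4% K₂O

Total mass = 100.5 + 24.8 = 125.3 lb.
K₂O mass = 34%×100.5 + 26%×24.8 = 40.618 lb.
% K₂O = 40.618 / 125.3 = 32.4166%.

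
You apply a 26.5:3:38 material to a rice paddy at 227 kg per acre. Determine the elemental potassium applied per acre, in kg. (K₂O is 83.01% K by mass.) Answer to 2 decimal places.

71.60 kg K per acre

K₂O per acre = 227 × 38% = 86.26 kg.
Elemental K = 86.26 × 0.8301 = 71.6044 kg per acre.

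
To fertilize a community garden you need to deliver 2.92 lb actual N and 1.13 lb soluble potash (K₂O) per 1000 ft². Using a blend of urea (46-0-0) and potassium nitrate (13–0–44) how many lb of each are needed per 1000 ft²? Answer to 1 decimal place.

5.6 lb urea, 2.6 lb potassium nitrate

With a, b = lb per 1000 ft² of urea and potassium nitrate:
N: 0.46·a + 0.13·b = 2.92
K₂O: 0·a + 0.44·b = 1.13
Solving simultaneously: a = 5.62204, b = 2.56818.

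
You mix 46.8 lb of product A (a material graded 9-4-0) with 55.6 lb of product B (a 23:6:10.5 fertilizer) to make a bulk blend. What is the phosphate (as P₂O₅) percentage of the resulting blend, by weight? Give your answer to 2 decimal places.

Total mass = 46.8 + 55.6 = 102.4 lb.
P₂O₅ mass = 4%×46.8 + 6%×55.6 = 5.208 lb.
% P₂O₅ = 5.208 / 102.4 = 5.08594%.

5.09% P₂O₅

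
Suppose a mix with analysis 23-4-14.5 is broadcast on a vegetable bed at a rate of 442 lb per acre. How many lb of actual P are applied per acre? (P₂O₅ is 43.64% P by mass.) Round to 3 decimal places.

7.716 lb P per acre

P₂O₅ per acre = 442 × 4% = 17.68 lb.
Elemental P = 17.68 × 0.4364 = 7.71555 lb per acre.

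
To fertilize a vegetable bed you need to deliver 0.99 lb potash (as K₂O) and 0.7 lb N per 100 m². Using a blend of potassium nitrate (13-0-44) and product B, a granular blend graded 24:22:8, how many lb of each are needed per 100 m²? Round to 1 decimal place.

Per-100 m² balance (a = potassium nitrate, b = product B):
K₂O: 0.44·a + 0.08·b = 0.99
N: 0.13·a + 0.24·b = 0.7
Eliminate a: (row1) − 0.44/0.13·(row2) → -0.732308·b = -1.37923, so b = 1.8834.
Back-substitute: a = (0.99 − 0.08·1.8834) / 0.44 = 1.90756.

1.9 lb potassium nitrate, 1.9 lb product B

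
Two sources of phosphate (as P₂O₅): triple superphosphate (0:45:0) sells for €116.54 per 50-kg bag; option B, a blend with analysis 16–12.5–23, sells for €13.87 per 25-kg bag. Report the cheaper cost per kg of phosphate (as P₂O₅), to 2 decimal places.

triple superphosphate: P₂O₅ per bag = 50 × 45% = 22.5 kg; cost = 116.54 / 22.5 = €5.1796/kg P₂O₅.
option B: P₂O₅ per bag = 25 × 12.5% = 3.125 kg; cost = 13.87 / 3.125 = €4.4384/kg P₂O₅.
option B is cheaper.

€4.44 per kg P₂O₅ (option B)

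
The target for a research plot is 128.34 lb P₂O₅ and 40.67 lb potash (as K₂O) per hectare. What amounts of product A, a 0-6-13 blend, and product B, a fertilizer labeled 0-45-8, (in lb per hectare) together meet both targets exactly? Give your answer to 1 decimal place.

With a, b = lb per hectare of product A and product B:
P₂O₅: 0.06·a + 0.45·b = 128.34
K₂O: 0.13·a + 0.08·b = 40.67
From row1: a = (128.34 − 0.45·b) / 0.06.
Into row2: 0.13·(128.34 − 0.45·b)/0.06 + 0.08·b = 40.67 → b = 265.251, a = 149.615.

149.6 lb product A, 265.3 lb product B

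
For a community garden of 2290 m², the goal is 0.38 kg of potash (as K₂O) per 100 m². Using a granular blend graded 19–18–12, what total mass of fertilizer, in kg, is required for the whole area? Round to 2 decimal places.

Product per 100 m² = 0.38 / 12% = 3.16667 kg.
Total product = 3.16667 × 2290 / 100 = 72.5167 kg.

72.52 kg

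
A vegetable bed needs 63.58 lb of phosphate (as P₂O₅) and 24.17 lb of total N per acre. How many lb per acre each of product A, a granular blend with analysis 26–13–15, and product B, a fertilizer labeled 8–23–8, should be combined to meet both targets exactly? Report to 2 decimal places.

Let a = lb of product A, b = lb of product B (per acre).
P₂O₅: 0.13·a + 0.23·b = 63.58
N: 0.26·a + 0.08·b = 24.17
Eliminate a: (row1) − 0.13/0.26·(row2) → 0.19·b = 51.495, so b = 271.026.
Back-substitute: a = (63.58 − 0.23·271.026) / 0.13 = 9.56883.

9.57 lb product A, 271.03 lb product B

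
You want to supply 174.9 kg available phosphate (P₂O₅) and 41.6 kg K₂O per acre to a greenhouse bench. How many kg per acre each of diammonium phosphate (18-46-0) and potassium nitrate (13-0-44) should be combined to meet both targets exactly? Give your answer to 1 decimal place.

380.2 kg diammonium phosphate, 94.5 kg potassium nitrate

Per-acre balance (a = diammonium phosphate, b = potassium nitrate):
P₂O₅: 0.46·a + 0·b = 174.9
K₂O: 0·a + 0.44·b = 41.6
Solving simultaneously: a = 380.217, b = 94.5455.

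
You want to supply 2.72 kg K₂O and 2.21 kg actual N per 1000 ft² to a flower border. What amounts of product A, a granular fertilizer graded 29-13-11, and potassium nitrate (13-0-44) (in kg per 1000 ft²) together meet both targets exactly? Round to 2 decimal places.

5.46 kg product A, 4.82 kg potassium nitrate

With a, b = kg per 1000 ft² of product A and potassium nitrate:
K₂O: 0.11·a + 0.44·b = 2.72
N: 0.29·a + 0.13·b = 2.21
Eliminate b: (row1) − 0.44/0.13·(row2) → -0.871538·a = -4.76, so a = 5.46161.
Then b = (2.21 − 0.29·5.46161) / 0.13 = 4.81642.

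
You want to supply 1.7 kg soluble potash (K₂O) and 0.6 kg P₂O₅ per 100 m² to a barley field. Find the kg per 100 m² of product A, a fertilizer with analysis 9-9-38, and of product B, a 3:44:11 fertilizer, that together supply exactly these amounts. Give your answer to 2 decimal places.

Per-100 m² balance (a = product A, b = product B):
K₂O: 0.38·a + 0.11·b = 1.7
P₂O₅: 0.09·a + 0.44·b = 0.6
Eliminate b: (row1) − 0.11/0.44·(row2) → 0.3575·a = 1.55, so a = 4.33566.
Then b = (0.6 − 0.09·4.33566) / 0.44 = 0.476796.

4.34 kg product A, 0.48 kg product B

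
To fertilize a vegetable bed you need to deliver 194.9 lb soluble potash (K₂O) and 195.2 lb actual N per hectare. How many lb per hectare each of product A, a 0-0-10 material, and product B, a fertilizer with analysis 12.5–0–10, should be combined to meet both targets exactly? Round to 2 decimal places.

387.40 lb product A, 1561.60 lb product B

Per-hectare balance (a = product A, b = product B):
K₂O: 0.1·a + 0.1·b = 194.9
N: 0·a + 0.125·b = 195.2
Solving simultaneously: a = 387.4, b = 1561.6.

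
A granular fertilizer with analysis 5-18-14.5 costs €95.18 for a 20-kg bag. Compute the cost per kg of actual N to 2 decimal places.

N in bag = 20 × 5% = 1 kg.
Cost per kg N = €95.18 / 1 = €95.1800.

€95.18 per kg N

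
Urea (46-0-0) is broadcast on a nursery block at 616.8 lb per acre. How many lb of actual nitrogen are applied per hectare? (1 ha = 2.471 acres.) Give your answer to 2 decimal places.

nitrogen per acre = 616.8 × 46% = 283.728 lb.
Convert to per hectare: 283.728 × 2.471 = 701.092 lb.

701.09 lb N per hectare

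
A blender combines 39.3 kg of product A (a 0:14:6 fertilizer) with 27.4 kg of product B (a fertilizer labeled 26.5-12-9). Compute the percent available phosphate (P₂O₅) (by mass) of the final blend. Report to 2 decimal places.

Total mass = 39.3 + 27.4 = 66.7 kg.
P₂O₅ mass = 14%×39.3 + 12%×27.4 = 8.79 kg.
% P₂O₅ = 8.79 / 66.7 = 13.1784%.

13.18% P₂O₅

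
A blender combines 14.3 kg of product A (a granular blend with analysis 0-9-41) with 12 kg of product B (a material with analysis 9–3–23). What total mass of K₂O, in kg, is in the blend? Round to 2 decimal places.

8.62 kg K₂O

K₂O mass = 41%×14.3 + 23%×12 = 8.623 kg.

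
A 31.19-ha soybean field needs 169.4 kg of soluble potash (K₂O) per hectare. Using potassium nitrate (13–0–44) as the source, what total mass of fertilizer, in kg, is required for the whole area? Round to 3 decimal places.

12008.150 kg

Product per hectare = 169.4 / 44% = 385 kg.
Total product = 385 × 31.19 = 12008.15 kg.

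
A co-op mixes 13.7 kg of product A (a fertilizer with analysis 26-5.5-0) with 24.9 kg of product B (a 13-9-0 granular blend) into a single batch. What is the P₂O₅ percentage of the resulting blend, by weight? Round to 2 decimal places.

7.76% P₂O₅

Total mass = 13.7 + 24.9 = 38.6 kg.
P₂O₅ mass = 5.5%×13.7 + 9%×24.9 = 2.9945 kg.
% P₂O₅ = 2.9945 / 38.6 = 7.75777%.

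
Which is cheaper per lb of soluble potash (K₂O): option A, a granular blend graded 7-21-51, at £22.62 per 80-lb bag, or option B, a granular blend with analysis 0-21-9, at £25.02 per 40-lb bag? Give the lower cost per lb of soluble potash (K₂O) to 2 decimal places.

option A: K₂O per bag = 80 × 51% = 40.8 lb; cost = 22.62 / 40.8 = £0.5544/lb K₂O.
option B: K₂O per bag = 40 × 9% = 3.6 lb; cost = 25.02 / 3.6 = £6.9500/lb K₂O.
option A is cheaper.

£0.55 per lb K₂O (option A)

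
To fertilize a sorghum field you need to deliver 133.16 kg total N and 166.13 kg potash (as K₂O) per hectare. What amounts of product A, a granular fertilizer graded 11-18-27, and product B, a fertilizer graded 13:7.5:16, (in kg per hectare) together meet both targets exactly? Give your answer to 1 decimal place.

16.6 kg product A, 1010.2 kg product B

Per-hectare balance (a = product A, b = product B):
N: 0.11·a + 0.13·b = 133.16
K₂O: 0.27·a + 0.16·b = 166.13
Eliminate a: (row1) − 0.11/0.27·(row2) → 0.0648148·b = 65.4774, so b = 1010.22.
Back-substitute: a = (133.16 − 0.13·1010.22) / 0.11 = 16.6457.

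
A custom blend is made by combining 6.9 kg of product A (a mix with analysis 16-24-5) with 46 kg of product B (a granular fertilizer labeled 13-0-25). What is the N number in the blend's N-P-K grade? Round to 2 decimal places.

13.39% N

Total mass = 6.9 + 46 = 52.9 kg.
N mass = 16%×6.9 + 13%×46 = 7.084 kg.
% N = 7.084 / 52.9 = 13.3913%.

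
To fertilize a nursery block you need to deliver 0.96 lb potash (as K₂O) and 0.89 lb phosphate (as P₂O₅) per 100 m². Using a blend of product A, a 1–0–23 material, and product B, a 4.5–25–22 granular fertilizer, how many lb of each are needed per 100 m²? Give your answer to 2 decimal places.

0.77 lb product A, 3.56 lb product B

Let a = lb of product A, b = lb of product B (per 100 m²).
K₂O: 0.23·a + 0.22·b = 0.96
P₂O₅: 0·a + 0.25·b = 0.89
Solving simultaneously: a = 0.768696, b = 3.56.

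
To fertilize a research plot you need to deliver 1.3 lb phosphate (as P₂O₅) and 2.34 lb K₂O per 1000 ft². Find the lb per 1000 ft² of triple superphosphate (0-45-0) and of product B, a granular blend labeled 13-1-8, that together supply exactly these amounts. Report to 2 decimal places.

2.24 lb triple superphosphate, 29.25 lb product B

With a, b = lb per 1000 ft² of triple superphosphate and product B:
P₂O₅: 0.45·a + 0.01·b = 1.3
K₂O: 0·a + 0.08·b = 2.34
Solving simultaneously: a = 2.23889, b = 29.25.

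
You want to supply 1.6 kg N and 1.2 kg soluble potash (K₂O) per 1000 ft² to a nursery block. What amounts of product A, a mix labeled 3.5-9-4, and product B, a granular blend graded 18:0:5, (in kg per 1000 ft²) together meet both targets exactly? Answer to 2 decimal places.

24.95 kg product A, 4.04 kg product B

With a, b = kg per 1000 ft² of product A and product B:
N: 0.035·a + 0.18·b = 1.6
K₂O: 0.04·a + 0.05·b = 1.2
Eliminate a: (row1) − 0.035/0.04·(row2) → 0.13625·b = 0.55, so b = 4.0367.
Back-substitute: a = (1.6 − 0.18·4.0367) / 0.035 = 24.9541.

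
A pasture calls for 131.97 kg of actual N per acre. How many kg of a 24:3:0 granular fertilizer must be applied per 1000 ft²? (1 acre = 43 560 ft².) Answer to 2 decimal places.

12.62 kg of product per thousand sq ft

Product per acre = 131.97 / 24% = 549.875 kg.
Convert to per 1000 ft²: 549.875 × 0.0229568 = 12.6234 kg.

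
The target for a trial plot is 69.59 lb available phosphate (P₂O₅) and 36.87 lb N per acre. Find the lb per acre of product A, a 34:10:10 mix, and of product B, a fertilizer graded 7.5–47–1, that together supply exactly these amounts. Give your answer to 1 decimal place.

79.5 lb product A, 131.1 lb product B

Per-acre balance (a = product A, b = product B):
P₂O₅: 0.1·a + 0.47·b = 69.59
N: 0.34·a + 0.075·b = 36.87
Eliminate b: (row1) − 0.47/0.075·(row2) → -2.03067·a = -161.462, so a = 79.5118.
Then b = (36.87 − 0.34·79.5118) / 0.075 = 131.146.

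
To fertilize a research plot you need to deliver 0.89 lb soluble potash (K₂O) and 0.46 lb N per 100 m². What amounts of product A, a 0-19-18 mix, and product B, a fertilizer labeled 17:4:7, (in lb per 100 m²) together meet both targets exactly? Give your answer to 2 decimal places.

With a, b = lb per 100 m² of product A and product B:
K₂O: 0.18·a + 0.07·b = 0.89
N: 0·a + 0.17·b = 0.46
Solving simultaneously: a = 3.89216, b = 2.70588.

3.89 lb product A, 2.71 lb product B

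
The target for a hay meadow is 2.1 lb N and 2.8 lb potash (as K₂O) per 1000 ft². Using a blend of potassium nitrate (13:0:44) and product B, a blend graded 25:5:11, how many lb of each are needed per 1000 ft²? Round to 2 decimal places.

4.90 lb potassium nitrate, 5.85 lb product B

Per-1000 ft² balance (a = potassium nitrate, b = product B):
N: 0.13·a + 0.25·b = 2.1
K₂O: 0.44·a + 0.11·b = 2.8
From row1: a = (2.1 − 0.25·b) / 0.13.
Into row2: 0.44·(2.1 − 0.25·b)/0.13 + 0.11·b = 2.8 → b = 5.85162, a = 4.90073.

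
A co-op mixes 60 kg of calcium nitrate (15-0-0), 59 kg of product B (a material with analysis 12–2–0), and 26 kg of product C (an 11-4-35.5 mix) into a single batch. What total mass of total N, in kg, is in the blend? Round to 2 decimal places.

N mass = 15%×60 + 12%×59 + 11%×26 = 18.94 kg.

18.94 kg N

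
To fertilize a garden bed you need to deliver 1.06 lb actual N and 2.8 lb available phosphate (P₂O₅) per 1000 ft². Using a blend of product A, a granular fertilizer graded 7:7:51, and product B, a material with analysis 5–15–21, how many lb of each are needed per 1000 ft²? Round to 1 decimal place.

With a, b = lb per 1000 ft² of product A and product B:
N: 0.07·a + 0.05·b = 1.06
P₂O₅: 0.07·a + 0.15·b = 2.8
Eliminate b: (row1) − 0.05/0.15·(row2) → 0.0466667·a = 0.126667, so a = 2.71429.
Then b = (2.8 − 0.07·2.71429) / 0.15 = 17.4.

2.7 lb product A, 17.4 lb product B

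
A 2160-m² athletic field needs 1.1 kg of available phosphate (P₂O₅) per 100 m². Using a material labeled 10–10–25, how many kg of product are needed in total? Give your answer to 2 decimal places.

237.60 kg

Product per 100 m² = 1.1 / 10% = 11 kg.
Total product = 11 × 2160 / 100 = 237.6 kg.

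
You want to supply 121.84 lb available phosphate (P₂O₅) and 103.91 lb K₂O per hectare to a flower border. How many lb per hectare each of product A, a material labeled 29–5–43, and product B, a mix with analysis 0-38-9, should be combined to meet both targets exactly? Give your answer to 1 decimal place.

179.5 lb product A, 297.0 lb product B

With a, b = lb per hectare of product A and product B:
P₂O₅: 0.05·a + 0.38·b = 121.84
K₂O: 0.43·a + 0.09·b = 103.91
From row1: a = (121.84 − 0.38·b) / 0.05.
Into row2: 0.43·(121.84 − 0.38·b)/0.05 + 0.09·b = 103.91 → b = 297.015, a = 179.485.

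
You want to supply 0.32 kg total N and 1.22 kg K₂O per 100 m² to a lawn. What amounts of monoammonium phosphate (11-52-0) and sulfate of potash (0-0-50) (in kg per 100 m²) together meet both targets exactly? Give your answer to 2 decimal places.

2.91 kg monoammonium phosphate, 2.44 kg sulfate of potash

Per-100 m² balance (a = monoammonium phosphate, b = sulfate of potash):
N: 0.11·a + 0·b = 0.32
K₂O: 0·a + 0.5·b = 1.22
Solving simultaneously: a = 2.90909, b = 2.44.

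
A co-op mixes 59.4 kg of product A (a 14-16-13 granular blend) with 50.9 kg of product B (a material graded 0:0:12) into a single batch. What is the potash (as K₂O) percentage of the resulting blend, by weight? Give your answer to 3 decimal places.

Total mass = 59.4 + 50.9 = 110.3 kg.
K₂O mass = 13%×59.4 + 12%×50.9 = 13.83 kg.
% K₂O = 13.83 / 110.3 = 12.5385%.

12.539% K₂O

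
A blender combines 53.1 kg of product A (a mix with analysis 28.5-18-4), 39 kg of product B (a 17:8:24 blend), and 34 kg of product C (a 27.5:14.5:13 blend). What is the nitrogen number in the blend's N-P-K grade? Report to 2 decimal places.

24.67% N

Total mass = 53.1 + 39 + 34 = 126.1 kg.
N mass = 28.5%×53.1 + 17%×39 + 27.5%×34 = 31.1135 kg.
% N = 31.1135 / 126.1 = 24.6737%.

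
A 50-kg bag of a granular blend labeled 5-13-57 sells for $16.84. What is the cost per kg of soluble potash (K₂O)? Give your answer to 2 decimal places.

$0.59 per kg K₂O

K₂O in bag = 50 × 57% = 28.5 kg.
Cost per kg K₂O = $16.84 / 28.5 = $0.5909.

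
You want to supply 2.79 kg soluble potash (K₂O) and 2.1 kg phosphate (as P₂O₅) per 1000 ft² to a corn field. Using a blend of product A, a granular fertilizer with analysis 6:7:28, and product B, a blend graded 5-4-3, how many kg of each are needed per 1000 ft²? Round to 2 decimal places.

5.34 kg product A, 43.15 kg product B

Per-1000 ft² balance (a = product A, b = product B):
K₂O: 0.28·a + 0.03·b = 2.79
P₂O₅: 0.07·a + 0.04·b = 2.1
Eliminate a: (row1) − 0.28/0.07·(row2) → -0.13·b = -5.61, so b = 43.1538.
Back-substitute: a = (2.79 − 0.03·43.1538) / 0.28 = 5.34066.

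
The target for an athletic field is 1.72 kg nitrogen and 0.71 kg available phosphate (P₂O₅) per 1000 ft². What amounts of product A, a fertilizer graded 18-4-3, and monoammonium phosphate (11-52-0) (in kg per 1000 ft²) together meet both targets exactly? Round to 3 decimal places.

Per-1000 ft² balance (a = product A, b = monoammonium phosphate):
N: 0.18·a + 0.11·b = 1.72
P₂O₅: 0.04·a + 0.52·b = 0.71
Eliminate a: (row1) − 0.18/0.04·(row2) → -2.23·b = -1.475, so b = 0.661435.
Back-substitute: a = (1.72 − 0.11·0.661435) / 0.18 = 9.15135.

9.151 kg product A, 0.661 kg monoammonium phosphate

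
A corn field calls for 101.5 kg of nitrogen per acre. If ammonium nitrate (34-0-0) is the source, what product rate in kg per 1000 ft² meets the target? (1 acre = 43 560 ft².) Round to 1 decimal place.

Product per acre = 101.5 / 34% = 298.529 kg.
Convert to per 1000 ft²: 298.529 × 0.0229568 = 6.85329 kg.

6.9 kg of product per thousand sq ft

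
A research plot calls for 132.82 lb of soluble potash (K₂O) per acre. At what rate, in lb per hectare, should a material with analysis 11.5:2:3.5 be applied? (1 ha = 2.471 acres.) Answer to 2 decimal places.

Product per acre = 132.82 / 3.5% = 3794.86 lb.
Convert to per hectare: 3794.86 × 2.471 = 9377.092 lb.

9377.09 lb of product per hectare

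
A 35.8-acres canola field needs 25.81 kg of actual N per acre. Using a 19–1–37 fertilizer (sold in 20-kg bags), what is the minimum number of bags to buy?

Product per acre = 25.81 / 19% = 135.842 kg.
Total product = 135.842 × 35.8 = 4863.15 kg.
Bags = ⌈4863.15 / 20⌉ = 244.

244 bags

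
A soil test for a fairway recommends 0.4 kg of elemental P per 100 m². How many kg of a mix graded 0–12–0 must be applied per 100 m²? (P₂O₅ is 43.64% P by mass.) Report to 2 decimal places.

7.64 kg of product per hundred sq m

As P₂O₅: 0.4 / 0.4364 = 0.91659 kg per 100 m².
Product per 100 m² = 0.91659 / 12% = 7.63825 kg.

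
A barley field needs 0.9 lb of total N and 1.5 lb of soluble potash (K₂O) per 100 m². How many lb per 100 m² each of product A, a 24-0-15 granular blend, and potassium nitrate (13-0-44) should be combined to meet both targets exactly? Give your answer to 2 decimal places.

2.33 lb product A, 2.61 lb potassium nitrate

Per-100 m² balance (a = product A, b = potassium nitrate):
N: 0.24·a + 0.13·b = 0.9
K₂O: 0.15·a + 0.44·b = 1.5
Eliminate b: (row1) − 0.13/0.44·(row2) → 0.195682·a = 0.456818, so a = 2.33449.
Then b = (1.5 − 0.15·2.33449) / 0.44 = 2.61324.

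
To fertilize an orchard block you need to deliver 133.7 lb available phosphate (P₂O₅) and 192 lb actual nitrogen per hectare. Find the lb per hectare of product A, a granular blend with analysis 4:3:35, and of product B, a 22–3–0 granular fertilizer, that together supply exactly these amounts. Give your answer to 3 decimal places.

4380.370 lb product A, 76.296 lb product B

With a, b = lb per hectare of product A and product B:
P₂O₅: 0.03·a + 0.03·b = 133.7
N: 0.04·a + 0.22·b = 192
Eliminate a: (row1) − 0.03/0.04·(row2) → -0.135·b = -10.3, so b = 76.2963.
Back-substitute: a = (133.7 − 0.03·76.2963) / 0.03 = 4380.3704.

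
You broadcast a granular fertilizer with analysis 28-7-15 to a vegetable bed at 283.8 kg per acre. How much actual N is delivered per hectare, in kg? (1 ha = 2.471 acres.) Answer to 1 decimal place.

196.4 kg N per hectare

nitrogen per acre = 283.8 × 28% = 79.464 kg.
Convert to per hectare: 79.464 × 2.471 = 196.356 kg.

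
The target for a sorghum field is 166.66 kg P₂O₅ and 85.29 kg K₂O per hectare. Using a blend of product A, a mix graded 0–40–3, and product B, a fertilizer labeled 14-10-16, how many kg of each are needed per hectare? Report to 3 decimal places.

With a, b = kg per hectare of product A and product B:
P₂O₅: 0.4·a + 0.1·b = 166.66
K₂O: 0.03·a + 0.16·b = 85.29
Eliminate a: (row1) − 0.4/0.03·(row2) → -2.03333·b = -970.54, so b = 477.3148.
Back-substitute: a = (166.66 − 0.1·477.3148) / 0.4 = 297.3213.

297.321 kg product A, 477.315 kg product B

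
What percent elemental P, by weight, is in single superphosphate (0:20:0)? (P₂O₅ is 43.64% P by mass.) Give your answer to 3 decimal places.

8.728% P

%P = 20 × 0.4364 = 8.728%.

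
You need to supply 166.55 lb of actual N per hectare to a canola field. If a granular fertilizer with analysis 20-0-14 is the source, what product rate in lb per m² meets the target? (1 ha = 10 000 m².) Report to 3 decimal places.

0.083 lb of product per sq m

Product per hectare = 166.55 / 20% = 832.75 lb.
Convert to per m²: 832.75 × 0.0001 = 0.083275 lb.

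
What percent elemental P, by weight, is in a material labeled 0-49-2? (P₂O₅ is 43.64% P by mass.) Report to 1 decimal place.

21.4% P

%P = 49 × 0.4364 = 21.3836%.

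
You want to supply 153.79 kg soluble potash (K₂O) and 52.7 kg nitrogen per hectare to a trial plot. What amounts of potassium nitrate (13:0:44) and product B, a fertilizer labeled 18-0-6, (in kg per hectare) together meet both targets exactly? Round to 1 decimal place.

Per-hectare balance (a = potassium nitrate, b = product B):
K₂O: 0.44·a + 0.06·b = 153.79
N: 0.13·a + 0.18·b = 52.7
From row1: a = (153.79 − 0.06·b) / 0.44.
Into row2: 0.13·(153.79 − 0.06·b)/0.44 + 0.18·b = 52.7 → b = 44.7521, a = 343.42.

343.4 kg potassium nitrate, 44.8 kg product B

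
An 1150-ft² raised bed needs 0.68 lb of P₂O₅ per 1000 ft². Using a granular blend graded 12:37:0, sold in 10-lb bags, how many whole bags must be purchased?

1 bags

Product per 1000 ft² = 0.68 / 37% = 1.83784 lb.
Total product = 1.83784 × 1150 / 1000 = 2.11351 lb.
Bags = ⌈2.11351 / 10⌉ = 1.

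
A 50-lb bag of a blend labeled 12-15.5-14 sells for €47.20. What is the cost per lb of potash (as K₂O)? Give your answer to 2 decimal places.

€6.74 per lb K₂O

K₂O in bag = 50 × 14% = 7 lb.
Cost per lb K₂O = €47.20 / 7 = €6.7429.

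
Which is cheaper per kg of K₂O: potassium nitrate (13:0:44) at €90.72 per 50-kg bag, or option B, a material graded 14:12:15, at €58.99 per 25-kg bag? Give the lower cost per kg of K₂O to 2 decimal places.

potassium nitrate: K₂O per bag = 50 × 44% = 22 kg; cost = 90.72 / 22 = €4.1236/kg K₂O.
option B: K₂O per bag = 25 × 15% = 3.75 kg; cost = 58.99 / 3.75 = €15.7307/kg K₂O.
potassium nitrate is cheaper.

€4.12 per kg K₂O (potassium nitrate)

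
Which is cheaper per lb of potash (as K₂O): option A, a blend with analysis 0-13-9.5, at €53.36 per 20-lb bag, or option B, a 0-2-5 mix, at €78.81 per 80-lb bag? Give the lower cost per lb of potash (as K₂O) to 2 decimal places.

option A: K₂O per bag = 20 × 9.5% = 1.9 lb; cost = 53.36 / 1.9 = €28.0842/lb K₂O.
option B: K₂O per bag = 80 × 5% = 4 lb; cost = 78.81 / 4 = €19.7025/lb K₂O.
option B is cheaper.

€19.70 per lb K₂O (option B)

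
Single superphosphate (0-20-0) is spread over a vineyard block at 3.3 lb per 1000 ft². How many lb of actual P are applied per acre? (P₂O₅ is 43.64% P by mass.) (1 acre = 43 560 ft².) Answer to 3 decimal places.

P₂O₅ per 1000 ft² = 3.3 × 20% = 0.66 lb.
Elemental P = 0.66 × 0.4364 = 0.288024 lb per 1000 ft².
Convert to per acre: 0.288024 × 43.56 = 12.5463 lb.

12.546 lb P per acre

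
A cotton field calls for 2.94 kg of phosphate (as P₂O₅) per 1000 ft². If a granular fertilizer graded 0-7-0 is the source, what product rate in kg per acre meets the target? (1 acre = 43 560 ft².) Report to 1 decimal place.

1829.5 kg of product per acre

Product per 1000 ft² = 2.94 / 7% = 42 kg.
Convert to per acre: 42 × 43.56 = 1829.52 kg.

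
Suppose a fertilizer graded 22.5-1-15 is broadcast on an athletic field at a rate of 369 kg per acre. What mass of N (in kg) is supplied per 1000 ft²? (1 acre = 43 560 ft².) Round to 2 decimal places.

nitrogen per acre = 369 × 22.5% = 83.025 kg.
Convert to per 1000 ft²: 83.025 × 0.0229568 = 1.90599 kg.

1.91 kg N per thousand sq ft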